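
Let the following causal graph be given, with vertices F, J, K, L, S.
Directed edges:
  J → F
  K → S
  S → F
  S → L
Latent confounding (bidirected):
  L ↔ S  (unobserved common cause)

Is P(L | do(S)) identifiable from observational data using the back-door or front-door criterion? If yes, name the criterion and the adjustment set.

desc(S)\{S}={F,L}; candidates ⊆ {J,K}.
S↔L: latent back-door arc(s) into S.
size 0: {}; under {} S still reaches {K,L} ∋ L.
size 1: {J}, {K}; under {J} S still reaches {K,L} ∋ L.
size 2: {J,K}; under {J,K} S still reaches {L} ∋ L.
S↔L cannot be blocked by any observed set — no back-door set.
No mediator lies on a directed S→…→L path.
Neither criterion identifies P(L|do(S)) in this graph.

P(L|do(S)): not identifiable (no BD/FD set).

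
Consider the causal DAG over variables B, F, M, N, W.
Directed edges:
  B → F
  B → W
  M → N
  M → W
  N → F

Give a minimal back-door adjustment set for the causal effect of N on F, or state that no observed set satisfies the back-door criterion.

N→F: minimal back-door set ∅.

desc(N)\{N}={F}; candidates ⊆ {B,M,W}.
∅: N⊥F given ∅ in G with N→· removed — back-door holds.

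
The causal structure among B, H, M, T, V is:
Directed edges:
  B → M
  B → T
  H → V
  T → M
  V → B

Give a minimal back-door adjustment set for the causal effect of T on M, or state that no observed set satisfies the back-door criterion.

T→M: minimal back-door set {B}.

desc(T)\{T}={M}; candidates ⊆ {B,H,V}.
size 0: {}; under {} T still reaches {B,H,M,V} ∋ M.
{B}: T⊥M given {B} in G with T→· removed — back-door holds.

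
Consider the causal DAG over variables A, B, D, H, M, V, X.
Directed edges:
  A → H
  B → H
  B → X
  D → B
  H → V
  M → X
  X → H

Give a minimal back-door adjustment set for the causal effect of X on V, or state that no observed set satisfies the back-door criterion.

X→V: minimal back-door set {B}.

desc(X)\{X}={H,V}; candidates ⊆ {A,B,D,M}.
size 0: {}; under {} X still reaches {B,D,H,M,V} ∋ V.
{B}: X⊥V given {B} in G with X→· removed — back-door holds.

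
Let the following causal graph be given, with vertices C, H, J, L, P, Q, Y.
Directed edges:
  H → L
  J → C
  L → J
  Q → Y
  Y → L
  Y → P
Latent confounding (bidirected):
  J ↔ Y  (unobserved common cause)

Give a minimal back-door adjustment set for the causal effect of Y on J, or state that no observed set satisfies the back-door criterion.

Y→J: no observed back-door set.

desc(Y)\{Y}={C,J,L,P}; candidates ⊆ {H,Q}.
Y↔J: latent back-door arc(s) into Y.
size 0: {}; under {} Y still reaches {C,J,Q} ∋ J.
size 1: {H}, {Q}; under {H} Y still reaches {C,J,Q} ∋ J.
size 2: {H,Q}; under {H,Q} Y still reaches {C,J} ∋ J.
Y↔J cannot be blocked by any observed set — no back-door set.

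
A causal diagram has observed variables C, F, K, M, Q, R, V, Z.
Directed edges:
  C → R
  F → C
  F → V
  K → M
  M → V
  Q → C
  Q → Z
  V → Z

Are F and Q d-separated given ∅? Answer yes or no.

Bayes-Ball from F | ∅ reaches {C,R,V,Z}.
Q ∉ reach(F|∅) ⇒ F ⊥ Q | ∅.

Yes — F ⊥ Q | ∅.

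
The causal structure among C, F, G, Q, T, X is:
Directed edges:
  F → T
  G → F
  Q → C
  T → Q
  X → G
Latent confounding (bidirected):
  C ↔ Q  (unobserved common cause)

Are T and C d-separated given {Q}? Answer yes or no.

Bayes-Ball from T | {Q} reaches {C,F,G,X}.
C ∈ reach(T|{Q}) ⇒ T ⊥̸ C | {Q}.

No — T and C are d-connected given {Q}.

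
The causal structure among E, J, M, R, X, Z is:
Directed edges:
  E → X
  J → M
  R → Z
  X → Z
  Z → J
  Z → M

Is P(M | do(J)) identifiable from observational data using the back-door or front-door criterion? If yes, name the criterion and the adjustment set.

desc(J)\{J}={M}; candidates ⊆ {E,R,X,Z}.
size 0: {}; under {} J still reaches {E,M,R,X,Z} ∋ M.
{Z}: J⊥M given {Z} in G with J→· removed — back-door holds.
P(M|do(J)) = Σ_{Z} P(M|J,Z)·P(Z).

P(M|do(J)): backdoor, adjust for {Z}.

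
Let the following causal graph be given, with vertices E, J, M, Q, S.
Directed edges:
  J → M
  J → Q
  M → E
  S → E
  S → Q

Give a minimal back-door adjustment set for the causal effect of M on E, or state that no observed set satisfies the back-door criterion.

M→E: minimal back-door set ∅.

desc(M)\{M}={E}; candidates ⊆ {J,Q,S}.
∅: M⊥E given ∅ in G with M→· removed — back-door holds.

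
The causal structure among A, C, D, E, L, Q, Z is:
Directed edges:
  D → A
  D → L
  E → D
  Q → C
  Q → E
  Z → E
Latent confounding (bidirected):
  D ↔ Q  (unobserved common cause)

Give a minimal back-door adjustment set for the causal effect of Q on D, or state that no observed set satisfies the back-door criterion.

desc(Q)\{Q}={A,C,D,E,L}; candidates ⊆ {Z}.
Q↔D: latent back-door arc(s) into Q.
size 0: {}; under {} Q still reaches {A,D,L} ∋ D.
size 1: {Z}; under {Z} Q still reaches {A,D,L} ∋ D.
Q↔D cannot be blocked by any observed set — no back-door set.

Q→D: no observed back-door set.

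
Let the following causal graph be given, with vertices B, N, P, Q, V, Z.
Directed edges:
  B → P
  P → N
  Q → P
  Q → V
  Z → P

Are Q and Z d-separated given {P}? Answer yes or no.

Bayes-Ball from Q | {P} reaches {B,V,Z}.
Z ∈ reach(Q|{P}) ⇒ Q ⊥̸ Z | {P}.

No — Q and Z are d-connected given {P}.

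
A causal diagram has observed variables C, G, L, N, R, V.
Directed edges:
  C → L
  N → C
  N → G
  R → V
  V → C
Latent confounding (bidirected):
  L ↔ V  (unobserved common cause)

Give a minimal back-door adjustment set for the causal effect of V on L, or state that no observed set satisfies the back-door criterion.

desc(V)\{V}={C,L}; candidates ⊆ {G,N,R}.
V↔L: latent back-door arc(s) into V.
size 0: {}; under {} V still reaches {L,R} ∋ L.
size 1: {G}, {N}, {R}; under {G} V still reaches {L,R} ∋ L.
size 2: {G,N}, {G,R}, {N,R}; under {G,N} V still reaches {L,R} ∋ L.
V↔L cannot be blocked by any observed set — no back-door set.

V→L: no observed back-door set.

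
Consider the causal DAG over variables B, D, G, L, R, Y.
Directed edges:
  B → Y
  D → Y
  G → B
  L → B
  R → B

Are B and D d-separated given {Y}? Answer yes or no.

Bayes-Ball from B | {Y} reaches {D,G,L,R}.
D ∈ reach(B|{Y}) ⇒ B ⊥̸ D | {Y}.

No — B and D are d-connected given {Y}.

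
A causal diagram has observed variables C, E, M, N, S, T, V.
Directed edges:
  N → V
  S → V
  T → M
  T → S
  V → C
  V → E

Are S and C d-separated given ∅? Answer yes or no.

No — S and C are d-connected given ∅.

Bayes-Ball from S | ∅ reaches {C,E,M,T,V}.
C ∈ reach(S|∅) ⇒ S ⊥̸ C | ∅.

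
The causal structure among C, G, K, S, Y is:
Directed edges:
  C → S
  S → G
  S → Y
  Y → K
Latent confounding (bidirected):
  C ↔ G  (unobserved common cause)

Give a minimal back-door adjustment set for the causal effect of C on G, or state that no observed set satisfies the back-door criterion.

desc(C)\{C}={G,K,S,Y}; candidates ⊆ {—}.
C↔G: latent back-door arc(s) into C.
size 0: {}; under {} C still reaches {G} ∋ G.
C↔G cannot be blocked by any observed set — no back-door set.

C→G: no observed back-door set.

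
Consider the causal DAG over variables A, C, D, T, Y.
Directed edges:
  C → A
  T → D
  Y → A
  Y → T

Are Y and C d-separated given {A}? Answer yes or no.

Bayes-Ball from Y | {A} reaches {C,D,T}.
C ∈ reach(Y|{A}) ⇒ Y ⊥̸ C | {A}.

No — Y and C are d-connected given {A}.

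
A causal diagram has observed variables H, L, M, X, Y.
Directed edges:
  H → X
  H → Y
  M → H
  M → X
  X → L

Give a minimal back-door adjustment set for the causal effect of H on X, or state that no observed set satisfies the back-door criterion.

desc(H)\{H}={L,X,Y}; candidates ⊆ {M}.
size 0: {}; under {} H still reaches {L,M,X} ∋ X.
{M}: H⊥X given {M} in G with H→· removed — back-door holds.

H→X: minimal back-door set {M}.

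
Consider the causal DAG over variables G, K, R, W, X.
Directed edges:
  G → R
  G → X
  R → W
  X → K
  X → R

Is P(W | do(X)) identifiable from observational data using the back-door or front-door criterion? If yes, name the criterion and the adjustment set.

P(W|do(X)): backdoor, adjust for {G}.

desc(X)\{X}={K,R,W}; candidates ⊆ {G}.
size 0: {}; under {} X still reaches {G,R,W} ∋ W.
{G}: X⊥W given {G} in G with X→· removed — back-door holds.
P(W|do(X)) = Σ_{G} P(W|X,G)·P(G).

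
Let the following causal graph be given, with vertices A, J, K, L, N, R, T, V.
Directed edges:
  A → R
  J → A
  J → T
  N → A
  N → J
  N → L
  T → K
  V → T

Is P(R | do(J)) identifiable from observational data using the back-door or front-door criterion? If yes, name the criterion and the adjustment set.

P(R|do(J)): backdoor, adjust for {N}.

desc(J)\{J}={A,K,R,T}; candidates ⊆ {L,N,V}.
size 0: {}; under {} J still reaches {A,L,N,R} ∋ R.
{N}: J⊥R given {N} in G with J→· removed — back-door holds.
P(R|do(J)) = Σ_{N} P(R|J,N)·P(N).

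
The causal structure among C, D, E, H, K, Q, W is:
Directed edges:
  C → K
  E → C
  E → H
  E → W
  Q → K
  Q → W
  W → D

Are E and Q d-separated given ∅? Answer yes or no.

Yes — E ⊥ Q | ∅.

Bayes-Ball from E | ∅ reaches {C,D,H,K,W}.
Q ∉ reach(E|∅) ⇒ E ⊥ Q | ∅.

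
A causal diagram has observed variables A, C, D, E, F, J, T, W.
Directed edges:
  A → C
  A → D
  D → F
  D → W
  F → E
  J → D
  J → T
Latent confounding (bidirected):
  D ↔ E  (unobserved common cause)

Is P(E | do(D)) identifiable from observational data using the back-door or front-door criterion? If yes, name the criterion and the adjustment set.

P(E|do(D)): frontdoor, adjust for {F}.

desc(D)\{D}={E,F,W}; candidates ⊆ {A,C,J,T}.
D↔E: latent back-door arc(s) into D.
size 0: {}; under {} D still reaches {A,C,E,J,T} ∋ E.
size 1: {A}, {C}, {J} …(+1); under {A} D still reaches {E,J,T} ∋ E.
size 2: {A,C}, {A,J}, {A,T} …(+3); under {A,C} D still reaches {E,J,T} ∋ E.
D↔E cannot be blocked by any observed set — no back-door set.
{F}: (i) intercepts every directed D→E path; (ii) no back-door D→{F}; (iii) {D} blocks every back-door {F}→E. Front-door holds.
P(E|do(D)) = Σ_{F} P(F|D) Σ_{D'} P(E|F,D')P(D').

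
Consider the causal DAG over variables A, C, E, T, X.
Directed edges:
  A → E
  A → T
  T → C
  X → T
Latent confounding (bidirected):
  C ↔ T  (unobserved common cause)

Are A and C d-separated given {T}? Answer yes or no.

Bayes-Ball from A | {T} reaches {C,E,X}.
C ∈ reach(A|{T}) ⇒ A ⊥̸ C | {T}.

No — A and C are d-connected given {T}.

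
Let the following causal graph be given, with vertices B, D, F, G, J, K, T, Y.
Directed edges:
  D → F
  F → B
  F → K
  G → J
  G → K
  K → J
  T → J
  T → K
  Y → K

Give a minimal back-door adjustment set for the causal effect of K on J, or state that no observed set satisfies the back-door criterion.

desc(K)\{K}={J}; candidates ⊆ {B,D,F,G,T,Y}.
size 0: {}; under {} K still reaches {B,D,F,G,J,T,Y} ∋ J.
size 1: {B}, {D}, {F} …(+3); under {B} K still reaches {D,F,G,J,T,Y} ∋ J.
{G,T}: K⊥J given {G,T} in G with K→· removed — back-door holds.

K→J: minimal back-door set {G, T}.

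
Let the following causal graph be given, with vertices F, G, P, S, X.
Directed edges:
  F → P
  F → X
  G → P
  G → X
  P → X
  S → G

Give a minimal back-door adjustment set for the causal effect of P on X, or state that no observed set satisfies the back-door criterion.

P→X: minimal back-door set {F, G}.

desc(P)\{P}={X}; candidates ⊆ {F,G,S}.
size 0: {}; under {} P still reaches {F,G,S,X} ∋ X.
size 1: {F}, {G}, {S}; under {F} P still reaches {G,S,X} ∋ X.
{F,G}: P⊥X given {F,G} in G with P→· removed — back-door holds.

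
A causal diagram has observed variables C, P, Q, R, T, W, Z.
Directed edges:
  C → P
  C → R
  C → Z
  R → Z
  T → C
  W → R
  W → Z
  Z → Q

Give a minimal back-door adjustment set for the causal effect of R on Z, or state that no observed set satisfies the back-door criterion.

desc(R)\{R}={Q,Z}; candidates ⊆ {C,P,T,W}.
size 0: {}; under {} R still reaches {C,P,Q,T,W,Z} ∋ Z.
size 1: {C}, {P}, {T} …(+1); under {C} R still reaches {Q,W,Z} ∋ Z.
{C,W}: R⊥Z given {C,W} in G with R→· removed — back-door holds.

R→Z: minimal back-door set {C, W}.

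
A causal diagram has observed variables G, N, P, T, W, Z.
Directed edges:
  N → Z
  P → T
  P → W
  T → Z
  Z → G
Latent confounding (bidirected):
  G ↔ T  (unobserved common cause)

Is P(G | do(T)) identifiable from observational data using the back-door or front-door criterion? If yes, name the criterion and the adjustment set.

P(G|do(T)): frontdoor, adjust for {Z}.

desc(T)\{T}={G,Z}; candidates ⊆ {N,P,W}.
T↔G: latent back-door arc(s) into T.
size 0: {}; under {} T still reaches {G,P,W} ∋ G.
size 1: {N}, {P}, {W}; under {N} T still reaches {G,P,W} ∋ G.
size 2: {N,P}, {N,W}, {P,W}; under {N,P} T still reaches {G} ∋ G.
T↔G cannot be blocked by any observed set — no back-door set.
{Z}: (i) intercepts every directed T→G path; (ii) no back-door T→{Z}; (iii) {T} blocks every back-door {Z}→G. Front-door holds.
P(G|do(T)) = Σ_{Z} P(Z|T) Σ_{T'} P(G|Z,T')P(T').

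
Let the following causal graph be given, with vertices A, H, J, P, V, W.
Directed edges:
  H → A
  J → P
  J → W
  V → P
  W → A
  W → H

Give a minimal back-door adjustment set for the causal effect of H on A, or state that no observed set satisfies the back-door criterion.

H→A: minimal back-door set {W}.

desc(H)\{H}={A}; candidates ⊆ {J,P,V,W}.
size 0: {}; under {} H still reaches {A,J,P,W} ∋ A.
{W}: H⊥A given {W} in G with H→· removed — back-door holds.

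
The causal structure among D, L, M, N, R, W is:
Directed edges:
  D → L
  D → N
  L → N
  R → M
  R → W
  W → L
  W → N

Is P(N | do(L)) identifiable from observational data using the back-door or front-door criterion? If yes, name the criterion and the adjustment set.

desc(L)\{L}={N}; candidates ⊆ {D,M,R,W}.
size 0: {}; under {} L still reaches {D,M,N,R,W} ∋ N.
size 1: {D}, {M}, {R} …(+1); under {D} L still reaches {M,N,R,W} ∋ N.
{D,W}: L⊥N given {D,W} in G with L→· removed — back-door holds.
P(N|do(L)) = Σ_{D,W} P(N|L,D,W)·P(D,W).

P(N|do(L)): backdoor, adjust for {D, W}.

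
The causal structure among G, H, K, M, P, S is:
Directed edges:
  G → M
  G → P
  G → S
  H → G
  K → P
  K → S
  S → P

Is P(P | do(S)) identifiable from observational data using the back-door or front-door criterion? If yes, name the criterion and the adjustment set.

P(P|do(S)): backdoor, adjust for {G, K}.

desc(S)\{S}={P}; candidates ⊆ {G,H,K,M}.
size 0: {}; under {} S still reaches {G,H,K,M,P} ∋ P.
size 1: {G}, {H}, {K} …(+1); under {G} S still reaches {K,P} ∋ P.
{G,K}: S⊥P given {G,K} in G with S→· removed — back-door holds.
P(P|do(S)) = Σ_{G,K} P(P|S,G,K)·P(G,K).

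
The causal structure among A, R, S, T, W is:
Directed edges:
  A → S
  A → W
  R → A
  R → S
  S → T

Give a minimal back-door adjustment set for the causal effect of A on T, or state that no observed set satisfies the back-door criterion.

desc(A)\{A}={S,T,W}; candidates ⊆ {R}.
size 0: {}; under {} A still reaches {R,S,T} ∋ T.
{R}: A⊥T given {R} in G with A→· removed — back-door holds.

A→T: minimal back-door set {R}.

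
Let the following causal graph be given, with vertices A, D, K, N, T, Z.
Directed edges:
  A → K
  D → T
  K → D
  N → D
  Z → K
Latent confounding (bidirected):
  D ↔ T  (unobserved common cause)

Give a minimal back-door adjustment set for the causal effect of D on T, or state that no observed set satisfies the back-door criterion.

desc(D)\{D}={T}; candidates ⊆ {A,K,N,Z}.
D↔T: latent back-door arc(s) into D.
size 0: {}; under {} D still reaches {A,K,N,T,Z} ∋ T.
size 1: {A}, {K}, {N} …(+1); under {A} D still reaches {K,N,T,Z} ∋ T.
size 2: {A,K}, {A,N}, {A,Z} …(+3); under {A,K} D still reaches {N,T} ∋ T.
D↔T cannot be blocked by any observed set — no back-door set.

D→T: no observed back-door set.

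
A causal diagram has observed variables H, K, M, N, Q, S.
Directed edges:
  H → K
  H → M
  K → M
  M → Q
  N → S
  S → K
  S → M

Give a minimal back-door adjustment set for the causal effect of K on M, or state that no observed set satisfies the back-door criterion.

desc(K)\{K}={M,Q}; candidates ⊆ {H,N,S}.
size 0: {}; under {} K still reaches {H,M,N,Q,S} ∋ M.
size 1: {H}, {N}, {S}; under {H} K still reaches {M,N,Q,S} ∋ M.
{H,S}: K⊥M given {H,S} in G with K→· removed — back-door holds.

K→M: minimal back-door set {H, S}.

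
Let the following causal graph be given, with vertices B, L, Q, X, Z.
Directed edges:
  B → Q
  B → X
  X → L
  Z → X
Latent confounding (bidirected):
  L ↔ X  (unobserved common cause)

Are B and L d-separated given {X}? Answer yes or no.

No — B and L are d-connected given {X}.

Bayes-Ball from B | {X} reaches {L,Q,Z}.
L ∈ reach(B|{X}) ⇒ B ⊥̸ L | {X}.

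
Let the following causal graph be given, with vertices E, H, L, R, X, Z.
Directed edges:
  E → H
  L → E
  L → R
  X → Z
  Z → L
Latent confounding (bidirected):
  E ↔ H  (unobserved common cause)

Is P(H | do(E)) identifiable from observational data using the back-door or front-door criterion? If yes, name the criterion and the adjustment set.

P(H|do(E)): not identifiable (no BD/FD set).

desc(E)\{E}={H}; candidates ⊆ {L,R,X,Z}.
E↔H: latent back-door arc(s) into E.
size 0: {}; under {} E still reaches {H,L,R,X,Z} ∋ H.
size 1: {L}, {R}, {X} …(+1); under {L} E still reaches {H} ∋ H.
size 2: {L,R}, {L,X}, {L,Z} …(+3); under {L,R} E still reaches {H} ∋ H.
E↔H cannot be blocked by any observed set — no back-door set.
No mediator lies on a directed E→…→H path.
Neither criterion identifies P(H|do(E)) in this graph.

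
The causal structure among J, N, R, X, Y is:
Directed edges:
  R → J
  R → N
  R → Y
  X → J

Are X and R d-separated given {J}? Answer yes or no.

Bayes-Ball from X | {J} reaches {N,R,Y}.
R ∈ reach(X|{J}) ⇒ X ⊥̸ R | {J}.

No — X and R are d-connected given {J}.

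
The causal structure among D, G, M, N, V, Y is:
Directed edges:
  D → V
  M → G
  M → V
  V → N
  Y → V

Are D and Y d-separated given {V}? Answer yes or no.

Bayes-Ball from D | {V} reaches {G,M,Y}.
Y ∈ reach(D|{V}) ⇒ D ⊥̸ Y | {V}.

No — D and Y are d-connected given {V}.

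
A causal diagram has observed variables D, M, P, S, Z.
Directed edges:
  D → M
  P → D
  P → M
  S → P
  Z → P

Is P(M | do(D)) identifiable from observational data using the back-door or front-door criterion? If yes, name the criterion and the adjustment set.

P(M|do(D)): backdoor, adjust for {P}.

desc(D)\{D}={M}; candidates ⊆ {P,S,Z}.
size 0: {}; under {} D still reaches {M,P,S,Z} ∋ M.
{P}: D⊥M given {P} in G with D→· removed — back-door holds.
P(M|do(D)) = Σ_{P} P(M|D,P)·P(P).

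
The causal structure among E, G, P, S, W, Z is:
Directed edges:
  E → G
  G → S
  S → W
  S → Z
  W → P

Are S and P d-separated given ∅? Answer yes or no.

Bayes-Ball from S | ∅ reaches {E,G,P,W,Z}.
P ∈ reach(S|∅) ⇒ S ⊥̸ P | ∅.

No — S and P are d-connected given ∅.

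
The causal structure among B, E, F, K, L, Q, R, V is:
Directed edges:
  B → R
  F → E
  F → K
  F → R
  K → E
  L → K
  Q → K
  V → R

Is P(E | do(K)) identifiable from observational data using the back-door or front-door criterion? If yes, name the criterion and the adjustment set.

P(E|do(K)): backdoor, adjust for {F}.

desc(K)\{K}={E}; candidates ⊆ {B,F,L,Q,R,V}.
size 0: {}; under {} K still reaches {E,F,L,Q,R} ∋ E.
{F}: K⊥E given {F} in G with K→· removed — back-door holds.
P(E|do(K)) = Σ_{F} P(E|K,F)·P(F).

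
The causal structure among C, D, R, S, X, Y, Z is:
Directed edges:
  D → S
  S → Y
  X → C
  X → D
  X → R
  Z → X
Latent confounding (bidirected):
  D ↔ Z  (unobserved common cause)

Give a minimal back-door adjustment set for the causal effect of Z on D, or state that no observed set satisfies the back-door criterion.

Z→D: no observed back-door set.

desc(Z)\{Z}={C,D,R,S,X,Y}; candidates ⊆ {—}.
Z↔D: latent back-door arc(s) into Z.
size 0: {}; under {} Z still reaches {D,S,Y} ∋ D.
Z↔D cannot be blocked by any observed set — no back-door set.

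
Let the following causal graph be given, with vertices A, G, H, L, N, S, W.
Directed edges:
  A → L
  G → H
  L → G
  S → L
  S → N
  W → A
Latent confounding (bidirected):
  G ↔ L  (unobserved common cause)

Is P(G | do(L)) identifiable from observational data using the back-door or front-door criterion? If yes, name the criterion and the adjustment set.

P(G|do(L)): not identifiable (no BD/FD set).

desc(L)\{L}={G,H}; candidates ⊆ {A,N,S,W}.
L↔G: latent back-door arc(s) into L.
size 0: {}; under {} L still reaches {A,G,H,N,S,W} ∋ G.
size 1: {A}, {N}, {S} …(+1); under {A} L still reaches {G,H,N,S} ∋ G.
size 2: {A,N}, {A,S}, {A,W} …(+3); under {A,N} L still reaches {G,H,S} ∋ G.
L↔G cannot be blocked by any observed set — no back-door set.
No mediator lies on a directed L→…→G path.
Neither criterion identifies P(G|do(L)) in this graph.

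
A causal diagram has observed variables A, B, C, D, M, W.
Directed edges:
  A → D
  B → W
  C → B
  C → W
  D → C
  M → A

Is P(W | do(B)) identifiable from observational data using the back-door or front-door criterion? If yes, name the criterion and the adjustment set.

desc(B)\{B}={W}; candidates ⊆ {A,C,D,M}.
size 0: {}; under {} B still reaches {A,C,D,M,W} ∋ W.
{C}: B⊥W given {C} in G with B→· removed — back-door holds.
P(W|do(B)) = Σ_{C} P(W|B,C)·P(C).

P(W|do(B)): backdoor, adjust for {C}.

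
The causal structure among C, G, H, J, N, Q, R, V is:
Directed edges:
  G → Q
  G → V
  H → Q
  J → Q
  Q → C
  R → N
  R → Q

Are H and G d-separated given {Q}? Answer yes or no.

Bayes-Ball from H | {Q} reaches {G,J,N,R,V}.
G ∈ reach(H|{Q}) ⇒ H ⊥̸ G | {Q}.

No — H and G are d-connected given {Q}.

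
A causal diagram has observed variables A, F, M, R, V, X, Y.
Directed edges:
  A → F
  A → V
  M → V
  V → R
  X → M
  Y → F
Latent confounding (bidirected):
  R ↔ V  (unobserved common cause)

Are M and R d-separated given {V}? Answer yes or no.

No — M and R are d-connected given {V}.

Bayes-Ball from M | {V} reaches {A,F,R,X}.
R ∈ reach(M|{V}) ⇒ M ⊥̸ R | {V}.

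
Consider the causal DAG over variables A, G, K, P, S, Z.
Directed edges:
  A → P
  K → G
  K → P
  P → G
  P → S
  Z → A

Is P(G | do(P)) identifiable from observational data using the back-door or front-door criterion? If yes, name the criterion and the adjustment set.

P(G|do(P)): backdoor, adjust for {K}.

desc(P)\{P}={G,S}; candidates ⊆ {A,K,Z}.
size 0: {}; under {} P still reaches {A,G,K,Z} ∋ G.
{K}: P⊥G given {K} in G with P→· removed — back-door holds.
P(G|do(P)) = Σ_{K} P(G|P,K)·P(K).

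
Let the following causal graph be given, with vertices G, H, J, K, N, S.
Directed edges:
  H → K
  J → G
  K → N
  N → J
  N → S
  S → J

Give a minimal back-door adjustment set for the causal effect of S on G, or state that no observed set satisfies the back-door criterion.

desc(S)\{S}={G,J}; candidates ⊆ {H,K,N}.
size 0: {}; under {} S still reaches {G,H,J,K,N} ∋ G.
{N}: S⊥G given {N} in G with S→· removed — back-door holds.

S→G: minimal back-door set {N}.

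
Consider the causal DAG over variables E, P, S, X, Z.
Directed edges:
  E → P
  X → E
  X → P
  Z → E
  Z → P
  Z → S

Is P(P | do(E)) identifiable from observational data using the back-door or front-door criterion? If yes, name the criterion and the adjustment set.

desc(E)\{E}={P}; candidates ⊆ {S,X,Z}.
size 0: {}; under {} E still reaches {P,S,X,Z} ∋ P.
size 1: {S}, {X}, {Z}; under {S} E still reaches {P,X,Z} ∋ P.
{X,Z}: E⊥P given {X,Z} in G with E→· removed — back-door holds.
P(P|do(E)) = Σ_{X,Z} P(P|E,X,Z)·P(X,Z).

P(P|do(E)): backdoor, adjust for {X, Z}.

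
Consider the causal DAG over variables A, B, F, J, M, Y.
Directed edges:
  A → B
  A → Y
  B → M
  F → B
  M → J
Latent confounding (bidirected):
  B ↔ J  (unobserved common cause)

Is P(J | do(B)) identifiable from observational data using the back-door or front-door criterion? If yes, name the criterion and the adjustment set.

P(J|do(B)): frontdoor, adjust for {M}.

desc(B)\{B}={J,M}; candidates ⊆ {A,F,Y}.
B↔J: latent back-door arc(s) into B.
size 0: {}; under {} B still reaches {A,F,J,Y} ∋ J.
size 1: {A}, {F}, {Y}; under {A} B still reaches {F,J} ∋ J.
size 2: {A,F}, {A,Y}, {F,Y}; under {A,F} B still reaches {J} ∋ J.
B↔J cannot be blocked by any observed set — no back-door set.
{M}: (i) intercepts every directed B→J path; (ii) no back-door B→{M}; (iii) {B} blocks every back-door {M}→J. Front-door holds.
P(J|do(B)) = Σ_{M} P(M|B) Σ_{B'} P(J|M,B')P(B').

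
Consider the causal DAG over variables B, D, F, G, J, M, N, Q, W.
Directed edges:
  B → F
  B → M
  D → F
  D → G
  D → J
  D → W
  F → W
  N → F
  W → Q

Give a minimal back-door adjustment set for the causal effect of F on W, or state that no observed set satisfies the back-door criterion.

desc(F)\{F}={Q,W}; candidates ⊆ {B,D,G,J,M,N}.
size 0: {}; under {} F still reaches {B,D,G,J,M,N,Q,W} ∋ W.
{D}: F⊥W given {D} in G with F→· removed — back-door holds.

F→W: minimal back-door set {D}.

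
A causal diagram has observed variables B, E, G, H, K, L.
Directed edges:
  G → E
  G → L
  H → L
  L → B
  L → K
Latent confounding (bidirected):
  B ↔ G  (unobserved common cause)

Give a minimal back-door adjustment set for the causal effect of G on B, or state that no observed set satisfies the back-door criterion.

desc(G)\{G}={B,E,K,L}; candidates ⊆ {H}.
G↔B: latent back-door arc(s) into G.
size 0: {}; under {} G still reaches {B} ∋ B.
size 1: {H}; under {H} G still reaches {B} ∋ B.
G↔B cannot be blocked by any observed set — no back-door set.

G→B: no observed back-door set.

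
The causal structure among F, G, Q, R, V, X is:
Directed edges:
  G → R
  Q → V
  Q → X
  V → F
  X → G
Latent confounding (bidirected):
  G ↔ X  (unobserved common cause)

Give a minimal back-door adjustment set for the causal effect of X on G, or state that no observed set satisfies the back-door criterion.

X→G: no observed back-door set.

desc(X)\{X}={G,R}; candidates ⊆ {F,Q,V}.
X↔G: latent back-door arc(s) into X.
size 0: {}; under {} X still reaches {F,G,Q,R,V} ∋ G.
size 1: {F}, {Q}, {V}; under {F} X still reaches {G,Q,R,V} ∋ G.
size 2: {F,Q}, {F,V}, {Q,V}; under {F,Q} X still reaches {G,R} ∋ G.
X↔G cannot be blocked by any observed set — no back-door set.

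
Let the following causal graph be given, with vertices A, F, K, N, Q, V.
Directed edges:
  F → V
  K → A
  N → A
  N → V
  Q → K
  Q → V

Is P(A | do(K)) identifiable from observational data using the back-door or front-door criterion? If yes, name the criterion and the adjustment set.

desc(K)\{K}={A}; candidates ⊆ {F,N,Q,V}.
∅: K⊥A given ∅ in G with K→· removed — back-door holds.
P(A|do(K)) = P(A|K) — no adjustment needed.

P(A|do(K)): backdoor, adjust for ∅.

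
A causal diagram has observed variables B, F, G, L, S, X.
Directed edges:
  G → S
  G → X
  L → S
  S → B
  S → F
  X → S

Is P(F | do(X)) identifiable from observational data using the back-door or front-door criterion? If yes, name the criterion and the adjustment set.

desc(X)\{X}={B,F,S}; candidates ⊆ {G,L}.
size 0: {}; under {} X still reaches {B,F,G,S} ∋ F.
{G}: X⊥F given {G} in G with X→· removed — back-door holds.
P(F|do(X)) = Σ_{G} P(F|X,G)·P(G).

P(F|do(X)): backdoor, adjust for {G}.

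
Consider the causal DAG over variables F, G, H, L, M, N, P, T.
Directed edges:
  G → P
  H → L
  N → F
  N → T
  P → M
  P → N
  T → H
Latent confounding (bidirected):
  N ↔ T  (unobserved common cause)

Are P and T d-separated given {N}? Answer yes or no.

No — P and T are d-connected given {N}.

Bayes-Ball from P | {N} reaches {G,H,L,M,T}.
T ∈ reach(P|{N}) ⇒ P ⊥̸ T | {N}.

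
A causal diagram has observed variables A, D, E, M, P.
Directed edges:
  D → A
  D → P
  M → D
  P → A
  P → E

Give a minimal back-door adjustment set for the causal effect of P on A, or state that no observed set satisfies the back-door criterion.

desc(P)\{P}={A,E}; candidates ⊆ {D,M}.
size 0: {}; under {} P still reaches {A,D,M} ∋ A.
{D}: P⊥A given {D} in G with P→· removed — back-door holds.

P→A: minimal back-door set {D}.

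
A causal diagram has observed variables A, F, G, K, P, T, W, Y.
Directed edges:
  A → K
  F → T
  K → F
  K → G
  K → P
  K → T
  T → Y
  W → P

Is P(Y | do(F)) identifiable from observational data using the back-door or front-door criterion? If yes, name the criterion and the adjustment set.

desc(F)\{F}={T,Y}; candidates ⊆ {A,G,K,P,W}.
size 0: {}; under {} F still reaches {A,G,K,P,T,Y} ∋ Y.
{K}: F⊥Y given {K} in G with F→· removed — back-door holds.
P(Y|do(F)) = Σ_{K} P(Y|F,K)·P(K).

P(Y|do(F)): backdoor, adjust for {K}.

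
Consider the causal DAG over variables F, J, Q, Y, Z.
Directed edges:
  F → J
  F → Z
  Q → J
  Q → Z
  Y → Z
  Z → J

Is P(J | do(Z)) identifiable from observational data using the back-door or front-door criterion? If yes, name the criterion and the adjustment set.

desc(Z)\{Z}={J}; candidates ⊆ {F,Q,Y}.
size 0: {}; under {} Z still reaches {F,J,Q,Y} ∋ J.
size 1: {F}, {Q}, {Y}; under {F} Z still reaches {J,Q,Y} ∋ J.
{F,Q}: Z⊥J given {F,Q} in G with Z→· removed — back-door holds.
P(J|do(Z)) = Σ_{F,Q} P(J|Z,F,Q)·P(F,Q).

P(J|do(Z)): backdoor, adjust for {F, Q}.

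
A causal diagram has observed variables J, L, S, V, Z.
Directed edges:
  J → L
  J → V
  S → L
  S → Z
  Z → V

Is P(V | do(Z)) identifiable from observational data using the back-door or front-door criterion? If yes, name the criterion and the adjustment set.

desc(Z)\{Z}={V}; candidates ⊆ {J,L,S}.
∅: Z⊥V given ∅ in G with Z→· removed — back-door holds.
P(V|do(Z)) = P(V|Z) — no adjustment needed.

P(V|do(Z)): backdoor, adjust for ∅.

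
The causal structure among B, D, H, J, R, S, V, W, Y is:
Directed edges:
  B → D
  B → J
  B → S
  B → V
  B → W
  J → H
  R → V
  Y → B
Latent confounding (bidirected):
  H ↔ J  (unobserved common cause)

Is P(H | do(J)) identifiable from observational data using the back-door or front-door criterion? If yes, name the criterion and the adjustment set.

desc(J)\{J}={H}; candidates ⊆ {B,D,R,S,V,W,Y}.
J↔H: latent back-door arc(s) into J.
size 0: {}; under {} J still reaches {B,D,H,S,V,W,Y} ∋ H.
size 1: {B}, {D}, {R} …(+4); under {B} J still reaches {H} ∋ H.
size 2: {B,D}, {B,R}, {B,S} …(+18); under {B,D} J still reaches {H} ∋ H.
J↔H cannot be blocked by any observed set — no back-door set.
No mediator lies on a directed J→…→H path.
Neither criterion identifies P(H|do(J)) in this graph.

P(H|do(J)): not identifiable (no BD/FD set).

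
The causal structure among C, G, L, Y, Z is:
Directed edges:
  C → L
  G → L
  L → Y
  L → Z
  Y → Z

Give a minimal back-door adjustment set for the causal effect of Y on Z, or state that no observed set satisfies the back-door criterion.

desc(Y)\{Y}={Z}; candidates ⊆ {C,G,L}.
size 0: {}; under {} Y still reaches {C,G,L,Z} ∋ Z.
{L}: Y⊥Z given {L} in G with Y→· removed — back-door holds.

Y→Z: minimal back-door set {L}.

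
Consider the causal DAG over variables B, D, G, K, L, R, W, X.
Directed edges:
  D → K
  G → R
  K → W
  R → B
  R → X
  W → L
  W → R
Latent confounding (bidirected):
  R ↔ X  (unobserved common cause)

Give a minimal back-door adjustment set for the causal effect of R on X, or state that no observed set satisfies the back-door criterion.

R→X: no observed back-door set.

desc(R)\{R}={B,X}; candidates ⊆ {D,G,K,L,W}.
R↔X: latent back-door arc(s) into R.
size 0: {}; under {} R still reaches {D,G,K,L,W,X} ∋ X.
size 1: {D}, {G}, {K} …(+2); under {D} R still reaches {G,K,L,W,X} ∋ X.
size 2: {D,G}, {D,K}, {D,L} …(+7); under {D,G} R still reaches {K,L,W,X} ∋ X.
R↔X cannot be blocked by any observed set — no back-door set.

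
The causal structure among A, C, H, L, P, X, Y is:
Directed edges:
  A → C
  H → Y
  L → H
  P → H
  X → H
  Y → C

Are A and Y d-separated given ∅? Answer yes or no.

Bayes-Ball from A | ∅ reaches {C}.
Y ∉ reach(A|∅) ⇒ A ⊥ Y | ∅.

Yes — A ⊥ Y | ∅.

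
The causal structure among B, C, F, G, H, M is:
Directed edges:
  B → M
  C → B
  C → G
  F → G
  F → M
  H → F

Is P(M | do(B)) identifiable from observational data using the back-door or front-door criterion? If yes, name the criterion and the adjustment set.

P(M|do(B)): backdoor, adjust for ∅.

desc(B)\{B}={M}; candidates ⊆ {C,F,G,H}.
∅: B⊥M given ∅ in G with B→· removed — back-door holds.
P(M|do(B)) = P(M|B) — no adjustment needed.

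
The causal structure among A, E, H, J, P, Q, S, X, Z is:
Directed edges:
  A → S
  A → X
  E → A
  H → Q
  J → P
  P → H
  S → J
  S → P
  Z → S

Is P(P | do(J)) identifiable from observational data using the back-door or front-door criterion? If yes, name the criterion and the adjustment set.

P(P|do(J)): backdoor, adjust for {S}.

desc(J)\{J}={H,P,Q}; candidates ⊆ {A,E,S,X,Z}.
size 0: {}; under {} J still reaches {A,E,H,P,Q,S,X,Z} ∋ P.
{S}: J⊥P given {S} in G with J→· removed — back-door holds.
P(P|do(J)) = Σ_{S} P(P|J,S)·P(S).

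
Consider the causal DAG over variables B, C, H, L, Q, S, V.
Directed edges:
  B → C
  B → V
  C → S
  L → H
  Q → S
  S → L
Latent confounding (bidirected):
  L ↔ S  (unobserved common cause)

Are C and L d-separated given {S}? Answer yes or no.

No — C and L are d-connected given {S}.

Bayes-Ball from C | {S} reaches {B,H,L,Q,V}.
L ∈ reach(C|{S}) ⇒ C ⊥̸ L | {S}.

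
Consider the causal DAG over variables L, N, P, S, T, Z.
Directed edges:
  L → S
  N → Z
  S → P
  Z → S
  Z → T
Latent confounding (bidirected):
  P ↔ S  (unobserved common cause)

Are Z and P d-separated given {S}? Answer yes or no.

No — Z and P are d-connected given {S}.

Bayes-Ball from Z | {S} reaches {L,N,P,T}.
P ∈ reach(Z|{S}) ⇒ Z ⊥̸ P | {S}.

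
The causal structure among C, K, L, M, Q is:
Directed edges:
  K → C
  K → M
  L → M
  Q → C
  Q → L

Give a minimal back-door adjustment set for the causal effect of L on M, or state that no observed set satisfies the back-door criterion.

L→M: minimal back-door set ∅.

desc(L)\{L}={M}; candidates ⊆ {C,K,Q}.
∅: L⊥M given ∅ in G with L→· removed — back-door holds.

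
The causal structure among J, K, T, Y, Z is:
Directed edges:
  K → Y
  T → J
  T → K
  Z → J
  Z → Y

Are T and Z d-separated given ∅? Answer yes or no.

Bayes-Ball from T | ∅ reaches {J,K,Y}.
Z ∉ reach(T|∅) ⇒ T ⊥ Z | ∅.

Yes — T ⊥ Z | ∅.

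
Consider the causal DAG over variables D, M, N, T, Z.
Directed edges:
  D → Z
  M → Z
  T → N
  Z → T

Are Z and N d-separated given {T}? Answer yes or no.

Bayes-Ball from Z | {T} reaches {D,M}.
N ∉ reach(Z|{T}) ⇒ Z ⊥ N | {T}.

Yes — Z ⊥ N | {T}.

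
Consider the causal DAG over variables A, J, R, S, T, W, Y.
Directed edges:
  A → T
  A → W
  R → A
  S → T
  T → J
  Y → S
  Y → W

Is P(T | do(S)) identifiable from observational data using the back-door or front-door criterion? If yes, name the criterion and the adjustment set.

P(T|do(S)): backdoor, adjust for ∅.

desc(S)\{S}={J,T}; candidates ⊆ {A,R,W,Y}.
∅: S⊥T given ∅ in G with S→· removed — back-door holds.
P(T|do(S)) = P(T|S) — no adjustment needed.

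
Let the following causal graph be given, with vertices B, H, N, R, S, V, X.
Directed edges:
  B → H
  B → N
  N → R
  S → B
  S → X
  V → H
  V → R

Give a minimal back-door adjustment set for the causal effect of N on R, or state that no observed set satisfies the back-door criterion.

N→R: minimal back-door set ∅.

desc(N)\{N}={R}; candidates ⊆ {B,H,S,V,X}.
∅: N⊥R given ∅ in G with N→· removed — back-door holds.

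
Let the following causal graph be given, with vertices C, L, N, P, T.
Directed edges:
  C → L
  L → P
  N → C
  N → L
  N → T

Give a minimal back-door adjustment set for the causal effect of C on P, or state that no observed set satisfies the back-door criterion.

C→P: minimal back-door set {N}.

desc(C)\{C}={L,P}; candidates ⊆ {N,T}.
size 0: {}; under {} C still reaches {L,N,P,T} ∋ P.
{N}: C⊥P given {N} in G with C→· removed — back-door holds.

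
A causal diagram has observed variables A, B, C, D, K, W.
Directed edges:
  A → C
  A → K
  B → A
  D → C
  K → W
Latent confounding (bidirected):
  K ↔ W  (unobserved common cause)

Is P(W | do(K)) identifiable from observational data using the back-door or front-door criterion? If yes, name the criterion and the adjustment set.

P(W|do(K)): not identifiable (no BD/FD set).

desc(K)\{K}={W}; candidates ⊆ {A,B,C,D}.
K↔W: latent back-door arc(s) into K.
size 0: {}; under {} K still reaches {A,B,C,W} ∋ W.
size 1: {A}, {B}, {C} …(+1); under {A} K still reaches {W} ∋ W.
size 2: {A,B}, {A,C}, {A,D} …(+3); under {A,B} K still reaches {W} ∋ W.
K↔W cannot be blocked by any observed set — no back-door set.
No mediator lies on a directed K→…→W path.
Neither criterion identifies P(W|do(K)) in this graph.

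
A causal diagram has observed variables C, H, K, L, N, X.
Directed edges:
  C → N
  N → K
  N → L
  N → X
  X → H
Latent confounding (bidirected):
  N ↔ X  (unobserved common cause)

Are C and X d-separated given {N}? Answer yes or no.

Bayes-Ball from C | {N} reaches {H,X}.
X ∈ reach(C|{N}) ⇒ C ⊥̸ X | {N}.

No — C and X are d-connected given {N}.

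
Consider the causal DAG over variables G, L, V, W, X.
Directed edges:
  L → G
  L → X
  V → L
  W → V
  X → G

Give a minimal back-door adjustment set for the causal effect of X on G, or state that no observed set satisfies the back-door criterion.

X→G: minimal back-door set {L}.

desc(X)\{X}={G}; candidates ⊆ {L,V,W}.
size 0: {}; under {} X still reaches {G,L,V,W} ∋ G.
{L}: X⊥G given {L} in G with X→· removed — back-door holds.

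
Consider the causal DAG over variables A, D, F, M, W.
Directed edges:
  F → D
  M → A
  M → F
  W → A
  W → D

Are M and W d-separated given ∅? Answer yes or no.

Bayes-Ball from M | ∅ reaches {A,D,F}.
W ∉ reach(M|∅) ⇒ M ⊥ W | ∅.

Yes — M ⊥ W | ∅.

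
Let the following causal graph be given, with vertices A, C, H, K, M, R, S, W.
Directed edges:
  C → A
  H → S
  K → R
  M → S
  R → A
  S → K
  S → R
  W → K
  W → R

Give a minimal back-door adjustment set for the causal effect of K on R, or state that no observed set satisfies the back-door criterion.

K→R: minimal back-door set {S, W}.

desc(K)\{K}={A,R}; candidates ⊆ {C,H,M,S,W}.
size 0: {}; under {} K still reaches {A,H,M,R,S,W} ∋ R.
size 1: {C}, {H}, {M} …(+2); under {C} K still reaches {A,H,M,R,S,W} ∋ R.
{S,W}: K⊥R given {S,W} in G with K→· removed — back-door holds.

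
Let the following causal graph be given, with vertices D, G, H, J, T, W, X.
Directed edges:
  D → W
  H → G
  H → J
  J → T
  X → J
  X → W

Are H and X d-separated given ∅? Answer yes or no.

Bayes-Ball from H | ∅ reaches {G,J,T}.
X ∉ reach(H|∅) ⇒ H ⊥ X | ∅.

Yes — H ⊥ X | ∅.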